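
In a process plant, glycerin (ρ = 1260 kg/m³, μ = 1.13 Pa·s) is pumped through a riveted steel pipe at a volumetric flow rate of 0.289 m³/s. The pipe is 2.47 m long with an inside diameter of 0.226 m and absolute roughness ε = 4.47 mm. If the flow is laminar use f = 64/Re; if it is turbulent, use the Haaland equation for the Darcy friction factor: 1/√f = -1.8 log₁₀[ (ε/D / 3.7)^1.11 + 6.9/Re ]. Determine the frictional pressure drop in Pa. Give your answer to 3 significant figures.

Cross-sectional area A = πD²/4 = π(0.226)²/4 = 0.04011 m²; mean velocity V = Q/A = 0.289/0.04011 = 7.204 m/s.
Reynolds number Re = ρVD/μ = 1260 · 7.204 · 0.226 / 1.13 = 1815.
Re < 2300 → laminar flow, so f = 64/Re = 64/1815 = 0.03525 (the turbulent correlation is not needed).
Darcy-Weisbach: ΔP = f(L/D)(ρV²/2) = 0.03525·(2.47/0.226)·(1260·7.204²/2) = 0.03525·10.93·3.27e+04 = 1.26e+04 Pa.

ΔP ≈ 12600 Pa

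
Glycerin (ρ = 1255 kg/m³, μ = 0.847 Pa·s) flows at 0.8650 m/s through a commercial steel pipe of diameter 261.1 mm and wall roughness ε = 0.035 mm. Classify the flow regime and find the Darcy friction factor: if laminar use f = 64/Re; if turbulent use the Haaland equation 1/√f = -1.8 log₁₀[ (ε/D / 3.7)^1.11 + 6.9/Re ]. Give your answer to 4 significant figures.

f ≈ 0.1912

Re = ρVD/μ = 1255·0.865·0.2611/0.847 = 334.6.
Re < 2300 → laminar, so f = 64/Re = 0.1912 (roughness is irrelevant in laminar flow).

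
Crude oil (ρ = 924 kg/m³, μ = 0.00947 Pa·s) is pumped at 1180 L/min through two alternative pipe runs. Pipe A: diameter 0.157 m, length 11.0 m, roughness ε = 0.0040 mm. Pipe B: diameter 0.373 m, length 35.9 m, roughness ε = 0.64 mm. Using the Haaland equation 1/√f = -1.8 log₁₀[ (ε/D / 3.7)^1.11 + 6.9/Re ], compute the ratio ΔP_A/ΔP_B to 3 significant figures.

Pipe A: V = Q/A = 0.01967/0.01936 = 1.016 m/s; Re = 1.556e+04; ε/D = 2.55e-05; Haaland → f = 0.02748; ΔP_A = f(L/D)(ρV²/2) = 918 Pa.
Pipe B: V = Q/A = 0.01967/0.1093 = 0.18 m/s; Re = 6550; ε/D = 0.00172; Haaland → f = 0.03665; ΔP_B = f(L/D)(ρV²/2) = 52.78 Pa.
ΔP_A/ΔP_B = 918/52.78 = 17.4.

ΔP_A/ΔP_B ≈ 17.4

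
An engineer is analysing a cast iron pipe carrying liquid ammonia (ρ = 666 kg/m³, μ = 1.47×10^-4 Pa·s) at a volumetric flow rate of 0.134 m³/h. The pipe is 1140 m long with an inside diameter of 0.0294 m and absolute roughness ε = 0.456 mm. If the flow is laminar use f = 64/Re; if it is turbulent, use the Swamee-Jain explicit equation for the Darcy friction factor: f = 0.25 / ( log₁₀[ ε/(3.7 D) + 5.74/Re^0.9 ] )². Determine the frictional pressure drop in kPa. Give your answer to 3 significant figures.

ΔP ≈ 1.98 kPa

Q = 0.134 m³/h = 0.134/3600 = 3.722e-05 m³/s.
Cross-sectional area A = πD²/4 = π(0.0294)²/4 = 0.0006789 m²; mean velocity V = Q/A = 3.722e-05/0.0006789 = 0.05483 m/s.
Reynolds number Re = ρVD/μ = 666 · 0.05483 · 0.0294 / 0.000147 = 7303.
Re > 4000 → turbulent. Relative roughness ε/D = 0.000456/0.0294 = 0.0155. Swamee-Jain: f = 0.25/(log₁₀[0.0155/3.7 + 5.74/7303^0.9])² = 0.25/(log₁₀[0.00419 + 0.00191])² = 0.25/(-2.214)² = 0.05099.
Darcy-Weisbach: ΔP = f(L/D)(ρV²/2) = 0.05099·(1140/0.0294)·(666·0.05483²/2) = 0.05099·3.878e+04·1.001 = 1979 Pa.
ΔP = 1979 Pa = 1.98 kPa.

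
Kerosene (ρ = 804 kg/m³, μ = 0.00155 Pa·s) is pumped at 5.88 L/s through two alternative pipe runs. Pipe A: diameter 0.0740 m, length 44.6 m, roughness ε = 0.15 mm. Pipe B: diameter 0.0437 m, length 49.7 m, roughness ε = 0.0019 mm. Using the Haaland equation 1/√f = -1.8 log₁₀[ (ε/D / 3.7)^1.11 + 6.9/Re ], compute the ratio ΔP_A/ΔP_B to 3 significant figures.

Pipe A: V = Q/A = 0.00588/0.004301 = 1.367 m/s; Re = 5.248e+04; ε/D = 0.00203; Haaland → f = 0.02623; ΔP_A = f(L/D)(ρV²/2) = 1.188e+04 Pa.
Pipe B: V = Q/A = 0.00588/0.0015 = 3.92 m/s; Re = 8.886e+04; ε/D = 4.35e-05; Haaland → f = 0.01844; ΔP_B = f(L/D)(ρV²/2) = 1.296e+05 Pa.
ΔP_A/ΔP_B = 1.188e+04/1.296e+05 = 0.0917.

ΔP_A/ΔP_B ≈ 0.0917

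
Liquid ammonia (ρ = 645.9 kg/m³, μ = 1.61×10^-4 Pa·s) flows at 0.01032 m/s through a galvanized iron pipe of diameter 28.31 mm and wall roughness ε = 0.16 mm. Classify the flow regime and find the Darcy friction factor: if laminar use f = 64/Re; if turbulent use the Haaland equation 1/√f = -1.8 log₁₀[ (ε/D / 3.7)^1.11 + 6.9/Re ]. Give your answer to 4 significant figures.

Re = ρVD/μ = 645.9·0.01032·0.02831/0.000161 = 1172.
Re < 2300 → laminar, so f = 64/Re = 0.0546 (roughness is irrelevant in laminar flow).

f ≈ 0.05460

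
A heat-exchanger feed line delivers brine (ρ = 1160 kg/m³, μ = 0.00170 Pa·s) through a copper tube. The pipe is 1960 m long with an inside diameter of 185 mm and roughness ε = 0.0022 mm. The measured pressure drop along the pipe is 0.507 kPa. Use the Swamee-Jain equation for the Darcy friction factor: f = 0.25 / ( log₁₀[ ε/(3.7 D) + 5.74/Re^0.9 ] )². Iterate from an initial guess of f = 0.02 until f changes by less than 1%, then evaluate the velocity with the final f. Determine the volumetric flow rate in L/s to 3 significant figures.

Q ≈ 1.29 L/s

Rearranging Darcy-Weisbach: V = √(2·ΔP·D/(f·L·ρ)). With ε/D = 2.2e-06/0.185 = 1.19e-05, iterate starting from f = 0.02:
  f = 0.02 → V = √(2·507·0.185/(0.02·1960·1160)) = 0.06423 m/s; Re = ρVD/μ = 8108; f → 0.03286
  f = 0.03286 → V = 0.05011 m/s; Re = 6326; f → 0.03529
  f = 0.03529 → V = 0.04835 m/s; Re = 6103; f → 0.03567
  f = 0.03567 → V = 0.0481 m/s; Re = 6071; f → 0.03572
Converged (Δf/f < 1%). With the final f = 0.03572: V = √(2·507·0.185/(0.03572·1960·1160)) = 0.04806 m/s.
Q = V·A = 0.04806·(π/4·0.185²) = 0.001292 m³/s = 1.29 L/s.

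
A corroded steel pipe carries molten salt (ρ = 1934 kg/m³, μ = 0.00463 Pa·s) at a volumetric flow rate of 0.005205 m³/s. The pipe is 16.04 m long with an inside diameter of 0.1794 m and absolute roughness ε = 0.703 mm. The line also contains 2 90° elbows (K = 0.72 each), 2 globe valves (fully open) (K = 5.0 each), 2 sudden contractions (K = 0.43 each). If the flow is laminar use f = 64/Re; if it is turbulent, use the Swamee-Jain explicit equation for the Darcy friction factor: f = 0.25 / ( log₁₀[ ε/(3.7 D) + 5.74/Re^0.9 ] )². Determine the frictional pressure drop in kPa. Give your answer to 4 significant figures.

Cross-sectional area A = πD²/4 = π(0.1794)²/4 = 0.02528 m²; mean velocity V = Q/A = 0.005205/0.02528 = 0.2059 m/s.
Reynolds number Re = ρVD/μ = 1934 · 0.2059 · 0.1794 / 0.00463 = 1.543e+04.
Re > 4000 → turbulent. Relative roughness ε/D = 0.000703/0.1794 = 0.00392. Swamee-Jain: f = 0.25/(log₁₀[0.00392/3.7 + 5.74/1.543e+04^0.9])² = 0.25/(log₁₀[0.00106 + 0.000976])² = 0.25/(-2.691)² = 0.03451.
Total minor-loss coefficient ΣK = 2·0.72 + 2·5 + 2·0.43 = 12.3.
ΔP = [f·L/D + ΣK]·(ρV²/2) = [0.03451·16.04/0.1794 + 12.3]·(1934·0.2059²/2) = [3.086 + 12.3]·41 = 630.8 Pa.
ΔP = 630.8 Pa = 0.6308 kPa.

ΔP ≈ 0.6308 kPa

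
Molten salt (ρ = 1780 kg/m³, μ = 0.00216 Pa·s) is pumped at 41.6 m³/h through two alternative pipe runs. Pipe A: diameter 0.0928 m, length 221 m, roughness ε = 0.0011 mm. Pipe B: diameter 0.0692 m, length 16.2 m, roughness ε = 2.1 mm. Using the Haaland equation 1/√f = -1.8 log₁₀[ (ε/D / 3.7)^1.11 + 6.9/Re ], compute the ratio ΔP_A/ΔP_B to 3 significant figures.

Pipe A: V = Q/A = 0.01156/0.006764 = 1.708 m/s; Re = 1.307e+05; ε/D = 1.19e-05; Haaland → f = 0.01692; ΔP_A = f(L/D)(ρV²/2) = 1.047e+05 Pa.
Pipe B: V = Q/A = 0.01156/0.003761 = 3.072 m/s; Re = 1.752e+05; ε/D = 0.0303; Haaland → f = 0.05774; ΔP_B = f(L/D)(ρV²/2) = 1.136e+05 Pa.
ΔP_A/ΔP_B = 1.047e+05/1.136e+05 = 0.922.

ΔP_A/ΔP_B ≈ 0.922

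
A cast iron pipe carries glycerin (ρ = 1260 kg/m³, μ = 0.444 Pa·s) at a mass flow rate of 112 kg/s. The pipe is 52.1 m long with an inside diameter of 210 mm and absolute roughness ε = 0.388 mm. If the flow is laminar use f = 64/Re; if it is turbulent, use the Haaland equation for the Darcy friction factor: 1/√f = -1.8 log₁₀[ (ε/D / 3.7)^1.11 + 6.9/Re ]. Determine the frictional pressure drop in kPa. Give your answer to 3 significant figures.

ΔP ≈ 43.1 kPa

A = πD²/4 = π(0.21)²/4 = 0.03464 m²; mean velocity V = ṁ/(ρA) = 112/(1260 · 0.03464) = 2.566 m/s.
Reynolds number Re = ρVD/μ = 1260 · 2.566 · 0.21 / 0.444 = 1529.
Re < 2300 → laminar flow, so f = 64/Re = 64/1529 = 0.04185 (the turbulent correlation is not needed).
Darcy-Weisbach: ΔP = f(L/D)(ρV²/2) = 0.04185·(52.1/0.21)·(1260·2.566²/2) = 0.04185·248.1·4149 = 4.308e+04 Pa.
ΔP = 4.308e+04 Pa = 43.1 kPa.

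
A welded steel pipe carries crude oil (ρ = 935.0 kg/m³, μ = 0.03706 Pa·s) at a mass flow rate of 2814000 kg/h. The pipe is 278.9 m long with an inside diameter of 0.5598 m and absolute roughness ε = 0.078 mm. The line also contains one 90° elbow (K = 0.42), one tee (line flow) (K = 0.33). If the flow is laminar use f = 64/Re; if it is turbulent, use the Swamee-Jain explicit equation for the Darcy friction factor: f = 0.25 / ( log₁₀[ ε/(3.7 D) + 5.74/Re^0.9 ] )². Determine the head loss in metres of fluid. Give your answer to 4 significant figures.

h_f ≈ 6.741 m

ṁ = 2814000 kg/h = 2814000/3600 = 781.7 kg/s.
A = πD²/4 = π(0.5598)²/4 = 0.2461 m²; mean velocity V = ṁ/(ρA) = 781.7/(935 · 0.2461) = 3.397 m/s.
Reynolds number Re = ρVD/μ = 935 · 3.397 · 0.5598 / 0.0371 = 4.797e+04.
Re > 4000 → turbulent. Relative roughness ε/D = 7.8e-05/0.5598 = 0.000139. Swamee-Jain: f = 0.25/(log₁₀[0.000139/3.7 + 5.74/4.797e+04^0.9])² = 0.25/(log₁₀[3.77e-05 + 0.000352])² = 0.25/(-3.41)² = 0.0215.
Total minor-loss coefficient ΣK = 1·0.42 + 1·0.33 = 0.75.
ΔP = [f·L/D + ΣK]·(ρV²/2) = [0.0215·278.9/0.5598 + 0.75]·(935·3.397²/2) = [10.71 + 0.75]·5394 = 6.183e+04 Pa.
Head loss h_f = ΔP/(ρg) = 6.183e+04/(935·9.81) = 6.741 m.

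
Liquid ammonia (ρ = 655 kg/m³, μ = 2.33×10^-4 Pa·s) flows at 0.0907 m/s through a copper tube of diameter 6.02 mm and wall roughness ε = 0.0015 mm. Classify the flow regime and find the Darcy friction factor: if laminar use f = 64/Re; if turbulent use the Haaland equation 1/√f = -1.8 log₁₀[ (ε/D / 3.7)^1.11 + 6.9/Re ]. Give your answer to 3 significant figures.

f ≈ 0.0417

Re = ρVD/μ = 655·0.0907·0.00602/0.000233 = 1535.
Re < 2300 → laminar, so f = 64/Re = 0.0417 (roughness is irrelevant in laminar flow).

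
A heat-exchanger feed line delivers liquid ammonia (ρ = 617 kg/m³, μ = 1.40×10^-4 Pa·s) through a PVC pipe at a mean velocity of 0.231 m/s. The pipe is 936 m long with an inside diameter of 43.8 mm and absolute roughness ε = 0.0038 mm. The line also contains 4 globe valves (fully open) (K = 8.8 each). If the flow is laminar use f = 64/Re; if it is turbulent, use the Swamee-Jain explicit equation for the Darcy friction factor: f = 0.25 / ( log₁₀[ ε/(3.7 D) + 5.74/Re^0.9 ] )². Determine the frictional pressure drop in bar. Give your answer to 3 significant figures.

Reynolds number Re = ρVD/μ = 617 · 0.231 · 0.0438 / 0.00014 = 4.459e+04.
Re > 4000 → turbulent. Relative roughness ε/D = 3.8e-06/0.0438 = 8.68e-05. Swamee-Jain: f = 0.25/(log₁₀[8.68e-05/3.7 + 5.74/4.459e+04^0.9])² = 0.25/(log₁₀[2.34e-05 + 0.000375])² = 0.25/(-3.399)² = 0.02164.
Total minor-loss coefficient ΣK = 4·8.8 = 35.2.
ΔP = [f·L/D + ΣK]·(ρV²/2) = [0.02164·936/0.0438 + 35.2]·(617·0.231²/2) = [462.4 + 35.2]·16.46 = 8191 Pa.
ΔP = 8191 Pa = 0.0819 bar.

ΔP ≈ 0.0819 bar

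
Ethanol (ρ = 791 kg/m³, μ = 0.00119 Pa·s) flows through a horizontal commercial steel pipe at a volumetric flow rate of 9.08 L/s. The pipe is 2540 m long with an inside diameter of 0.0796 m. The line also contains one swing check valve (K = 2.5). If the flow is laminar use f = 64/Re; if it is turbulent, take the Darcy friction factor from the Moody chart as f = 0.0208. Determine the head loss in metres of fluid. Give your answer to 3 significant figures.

h_f ≈ 113 m

Q = 9.08 L/s = 9.08/1000 = 0.00908 m³/s.
Cross-sectional area A = πD²/4 = π(0.0796)²/4 = 0.004976 m²; mean velocity V = Q/A = 0.00908/0.004976 = 1.825 m/s.
Reynolds number Re = ρVD/μ = 791 · 1.825 · 0.0796 / 0.00119 = 9.654e+04.
Re > 4000 → turbulent; use the Moody-chart value f = 0.0208.
Total minor-loss coefficient ΣK = 1·2.5 = 2.5.
ΔP = [f·L/D + ΣK]·(ρV²/2) = [0.0208·2540/0.0796 + 2.5]·(791·1.825²/2) = [663.7 + 2.5]·1317 = 8.772e+05 Pa.
Head loss h_f = ΔP/(ρg) = 8.772e+05/(791·9.81) = 113 m.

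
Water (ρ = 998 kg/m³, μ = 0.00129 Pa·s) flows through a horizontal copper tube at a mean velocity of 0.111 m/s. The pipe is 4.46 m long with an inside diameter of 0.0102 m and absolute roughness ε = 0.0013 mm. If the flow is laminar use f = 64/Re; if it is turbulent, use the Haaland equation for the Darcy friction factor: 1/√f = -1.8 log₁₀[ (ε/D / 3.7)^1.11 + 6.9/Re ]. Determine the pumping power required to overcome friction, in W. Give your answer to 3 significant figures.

Reynolds number Re = ρVD/μ = 998 · 0.111 · 0.0102 / 0.00129 = 875.9.
Re < 2300 → laminar flow, so f = 64/Re = 64/875.9 = 0.07307 (the turbulent correlation is not needed).
Darcy-Weisbach: ΔP = f(L/D)(ρV²/2) = 0.07307·(4.46/0.0102)·(998·0.111²/2) = 0.07307·437.3·6.148 = 196.4 Pa.
Q = V·A = 0.111·8.171e-05 = 9.07e-06 m³/s.
Pumping power P = QΔP = 9.07e-06·196.4 = 0.001782 W = 0.00178 W.

P ≈ 0.00178 W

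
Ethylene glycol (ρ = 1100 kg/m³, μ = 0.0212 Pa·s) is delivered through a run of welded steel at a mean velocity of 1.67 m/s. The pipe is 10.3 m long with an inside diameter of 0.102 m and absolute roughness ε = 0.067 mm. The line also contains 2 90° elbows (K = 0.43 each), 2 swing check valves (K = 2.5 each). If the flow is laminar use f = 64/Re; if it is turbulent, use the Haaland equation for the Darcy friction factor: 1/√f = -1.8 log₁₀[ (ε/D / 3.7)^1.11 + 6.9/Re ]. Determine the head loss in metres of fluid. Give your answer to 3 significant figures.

h_f ≈ 1.30 m

Reynolds number Re = ρVD/μ = 1100 · 1.67 · 0.102 / 0.0212 = 8838.
Re > 4000 → turbulent. Relative roughness ε/D = 6.7e-05/0.102 = 0.000657. Haaland: 1/√f = -1.8 log₁₀[(0.000657/3.7)^1.11 + 6.9/8838] = -1.8 log₁₀[6.87e-05 + 0.000781] = 5.528, so f = 0.03273.
Total minor-loss coefficient ΣK = 2·0.43 + 2·2.5 = 5.86.
ΔP = [f·L/D + ΣK]·(ρV²/2) = [0.03273·10.3/0.102 + 5.86]·(1100·1.67²/2) = [3.305 + 5.86]·1534 = 1.406e+04 Pa.
Head loss h_f = ΔP/(ρg) = 1.406e+04/(1100·9.81) = 1.30 m.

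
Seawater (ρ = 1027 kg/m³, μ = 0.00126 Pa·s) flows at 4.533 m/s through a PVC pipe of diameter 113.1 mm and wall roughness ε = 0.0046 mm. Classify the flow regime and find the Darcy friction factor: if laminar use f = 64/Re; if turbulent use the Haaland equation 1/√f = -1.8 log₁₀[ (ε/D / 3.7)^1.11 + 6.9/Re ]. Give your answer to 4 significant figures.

Re = ρVD/μ = 1027·4.533·0.1131/0.00126 = 4.179e+05.
Re > 4000 → turbulent. ε/D = 4.6e-06/0.1131 = 4.07e-05; Haaland: 1/√f = -1.8 log₁₀[3.13e-06 + 1.65e-05] = 8.472, so f = 0.01393.

f ≈ 0.01393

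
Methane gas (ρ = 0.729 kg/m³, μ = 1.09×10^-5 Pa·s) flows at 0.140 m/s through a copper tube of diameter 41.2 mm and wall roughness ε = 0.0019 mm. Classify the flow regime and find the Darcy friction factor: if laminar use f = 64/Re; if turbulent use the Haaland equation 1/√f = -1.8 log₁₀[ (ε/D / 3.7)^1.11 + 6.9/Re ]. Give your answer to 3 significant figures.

f ≈ 0.166

Re = ρVD/μ = 0.729·0.14·0.0412/1.09e-05 = 385.8.
Re < 2300 → laminar, so f = 64/Re = 0.1659 (roughness is irrelevant in laminar flow).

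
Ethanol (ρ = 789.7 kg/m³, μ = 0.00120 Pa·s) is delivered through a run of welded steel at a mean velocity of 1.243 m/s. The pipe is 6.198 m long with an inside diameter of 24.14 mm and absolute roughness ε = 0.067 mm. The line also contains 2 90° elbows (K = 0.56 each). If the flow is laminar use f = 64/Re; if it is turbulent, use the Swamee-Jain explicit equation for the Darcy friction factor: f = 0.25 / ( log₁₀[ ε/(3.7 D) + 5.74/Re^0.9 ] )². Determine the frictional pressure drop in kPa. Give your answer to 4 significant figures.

ΔP ≈ 5.626 kPa

Reynolds number Re = ρVD/μ = 789.7 · 1.243 · 0.02414 / 0.0012 = 1.975e+04.
Re > 4000 → turbulent. Relative roughness ε/D = 6.7e-05/0.02414 = 0.00278. Swamee-Jain: f = 0.25/(log₁₀[0.00278/3.7 + 5.74/1.975e+04^0.9])² = 0.25/(log₁₀[0.00075 + 0.000782])² = 0.25/(-2.815)² = 0.03155.
Total minor-loss coefficient ΣK = 2·0.56 = 1.12.
ΔP = [f·L/D + ΣK]·(ρV²/2) = [0.03155·6.198/0.02414 + 1.12]·(789.7·1.243²/2) = [8.101 + 1.12]·610.1 = 5626 Pa.
ΔP = 5626 Pa = 5.626 kPa.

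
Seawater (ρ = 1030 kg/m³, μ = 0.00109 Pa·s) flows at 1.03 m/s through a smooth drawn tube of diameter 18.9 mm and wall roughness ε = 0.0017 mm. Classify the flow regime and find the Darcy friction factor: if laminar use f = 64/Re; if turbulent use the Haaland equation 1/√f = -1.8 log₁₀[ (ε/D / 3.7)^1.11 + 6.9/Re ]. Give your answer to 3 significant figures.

f ≈ 0.0264

Re = ρVD/μ = 1030·1.03·0.0189/0.00109 = 1.84e+04.
Re > 4000 → turbulent. ε/D = 1.7e-06/0.0189 = 8.99e-05; Haaland: 1/√f = -1.8 log₁₀[7.55e-06 + 0.000375] = 6.151, so f = 0.02643.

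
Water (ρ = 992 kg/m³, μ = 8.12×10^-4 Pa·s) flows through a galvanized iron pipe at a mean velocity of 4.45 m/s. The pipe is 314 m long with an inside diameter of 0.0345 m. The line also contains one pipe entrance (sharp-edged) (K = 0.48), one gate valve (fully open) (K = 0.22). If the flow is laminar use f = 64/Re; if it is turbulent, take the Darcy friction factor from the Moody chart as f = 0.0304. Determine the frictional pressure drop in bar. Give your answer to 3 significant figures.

ΔP ≈ 27.2 bar

Reynolds number Re = ρVD/μ = 992 · 4.45 · 0.0345 / 0.000812 = 1.876e+05.
Re > 4000 → turbulent; use the Moody-chart value f = 0.0304.
Total minor-loss coefficient ΣK = 1·0.48 + 1·0.22 = 0.7.
ΔP = [f·L/D + ΣK]·(ρV²/2) = [0.0304·314/0.0345 + 0.7]·(992·4.45²/2) = [276.7 + 0.7]·9822 = 2.724e+06 Pa.
ΔP = 2.724e+06 Pa = 27.2 bar.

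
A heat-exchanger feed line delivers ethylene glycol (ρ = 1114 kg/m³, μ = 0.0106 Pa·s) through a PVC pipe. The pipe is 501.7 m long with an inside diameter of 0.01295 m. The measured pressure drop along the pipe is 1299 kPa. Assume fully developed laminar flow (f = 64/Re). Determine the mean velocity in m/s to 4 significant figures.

For laminar flow, f = 64/Re with Re = ρVD/μ, so Darcy-Weisbach reduces to ΔP = 32μLV/D². Solving for V: V = ΔP·D²/(32μL) = 1.299e+06·(0.01295)²/(32·0.0106·501.7) = 1.28 m/s.
Check: Re = ρVD/μ = 1114·1.28·0.01295/0.0106 = 1742 < 2300, so the laminar assumption holds.

V ≈ 1.280 m/s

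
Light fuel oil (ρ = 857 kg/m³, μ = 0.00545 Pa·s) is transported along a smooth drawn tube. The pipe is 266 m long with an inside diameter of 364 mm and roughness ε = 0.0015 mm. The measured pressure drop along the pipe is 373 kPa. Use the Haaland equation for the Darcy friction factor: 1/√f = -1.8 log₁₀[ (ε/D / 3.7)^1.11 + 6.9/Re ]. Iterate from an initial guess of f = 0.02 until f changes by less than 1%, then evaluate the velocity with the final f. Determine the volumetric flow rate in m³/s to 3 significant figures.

Rearranging Darcy-Weisbach: V = √(2·ΔP·D/(f·L·ρ)). With ε/D = 1.5e-06/0.364 = 4.12e-06, iterate starting from f = 0.02:
  f = 0.02 → V = √(2·3.73e+05·0.364/(0.02·266·857)) = 7.717 m/s; Re = ρVD/μ = 4.417e+05; f → 0.0134
  f = 0.0134 → V = 9.429 m/s; Re = 5.397e+05; f → 0.01293
  f = 0.01293 → V = 9.597 m/s; Re = 5.493e+05; f → 0.01289
Converged (Δf/f < 1%). With the final f = 0.01289: V = √(2·3.73e+05·0.364/(0.01289·266·857)) = 9.612 m/s.
Q = V·A = 9.612·(π/4·0.364²) = 1 m³/s = 1.00 m³/s.

Q ≈ 1.00 m³/s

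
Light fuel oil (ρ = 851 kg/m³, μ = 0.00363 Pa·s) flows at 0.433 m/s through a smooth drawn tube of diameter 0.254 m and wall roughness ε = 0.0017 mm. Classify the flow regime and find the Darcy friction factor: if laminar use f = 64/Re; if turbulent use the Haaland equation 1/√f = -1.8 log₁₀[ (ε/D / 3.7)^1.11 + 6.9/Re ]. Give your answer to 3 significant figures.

Re = ρVD/μ = 851·0.433·0.254/0.00363 = 2.578e+04.
Re > 4000 → turbulent. ε/D = 1.7e-06/0.254 = 6.69e-06; Haaland: 1/√f = -1.8 log₁₀[4.22e-07 + 0.000268] = 6.429, so f = 0.02419.

f ≈ 0.0242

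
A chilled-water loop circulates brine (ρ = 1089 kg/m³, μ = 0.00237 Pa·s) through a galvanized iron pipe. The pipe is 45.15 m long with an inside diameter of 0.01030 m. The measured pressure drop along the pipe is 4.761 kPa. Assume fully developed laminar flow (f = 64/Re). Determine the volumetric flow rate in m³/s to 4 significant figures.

For laminar flow, f = 64/Re with Re = ρVD/μ, so Darcy-Weisbach reduces to ΔP = 32μLV/D². Solving for V: V = ΔP·D²/(32μL) = 4761·(0.0103)²/(32·0.00237·45.15) = 0.1475 m/s.
Check: Re = ρVD/μ = 1089·0.1475·0.0103/0.00237 = 698.1 < 2300, so the laminar assumption holds.
Q = V·A = 0.1475·(π/4·0.0103²) = 1.229e-05 m³/s = 1.229×10^-5 m³/s.

Q ≈ 1.229×10^-5 m³/s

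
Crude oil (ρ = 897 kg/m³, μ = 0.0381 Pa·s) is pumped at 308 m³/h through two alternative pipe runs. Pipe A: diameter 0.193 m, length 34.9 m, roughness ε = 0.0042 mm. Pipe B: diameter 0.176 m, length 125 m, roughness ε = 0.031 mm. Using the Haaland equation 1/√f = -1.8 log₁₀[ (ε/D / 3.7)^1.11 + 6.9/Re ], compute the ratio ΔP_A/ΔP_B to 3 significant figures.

ΔP_A/ΔP_B ≈ 0.179

Pipe A: V = Q/A = 0.08556/0.02926 = 2.924 m/s; Re = 1.329e+04; ε/D = 2.18e-05; Haaland → f = 0.02863; ΔP_A = f(L/D)(ρV²/2) = 1.986e+04 Pa.
Pipe B: V = Q/A = 0.08556/0.02433 = 3.517 m/s; Re = 1.457e+04; ε/D = 0.000176; Haaland → f = 0.02817; ΔP_B = f(L/D)(ρV²/2) = 1.11e+05 Pa.
ΔP_A/ΔP_B = 1.986e+04/1.11e+05 = 0.179.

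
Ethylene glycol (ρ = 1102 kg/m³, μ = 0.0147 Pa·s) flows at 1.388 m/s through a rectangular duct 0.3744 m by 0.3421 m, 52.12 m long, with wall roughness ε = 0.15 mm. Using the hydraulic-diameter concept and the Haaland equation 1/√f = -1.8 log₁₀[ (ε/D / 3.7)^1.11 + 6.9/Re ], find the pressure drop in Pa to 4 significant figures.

Hydraulic diameter D_h = 4A/P = 4·(0.3744·0.3421)/(2·(0.3744+0.3421)) = 0.5123/1.433 = 0.3575 m.
Re = ρVD_h/μ = 1102·1.388·0.3575/0.0147 = 3.72e+04.
ε/D_h = 0.00015/0.3575 = 0.00042; Haaland gives 1/√f = -1.8 log₁₀[4.17e-05+0.000185] = 6.558, so f = 0.02325.
ΔP = f(L/D_h)(ρV²/2) = 0.02325·52.12/0.3575·1062 = 3598 Pa.

ΔP ≈ 3598 Pa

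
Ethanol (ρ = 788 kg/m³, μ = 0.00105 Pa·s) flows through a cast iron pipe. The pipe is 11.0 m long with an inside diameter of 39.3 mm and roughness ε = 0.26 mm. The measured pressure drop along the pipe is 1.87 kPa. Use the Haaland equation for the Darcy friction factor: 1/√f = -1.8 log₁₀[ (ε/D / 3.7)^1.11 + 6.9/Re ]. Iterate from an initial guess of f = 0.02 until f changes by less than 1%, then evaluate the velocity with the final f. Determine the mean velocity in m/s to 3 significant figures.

V ≈ 0.682 m/s

Rearranging Darcy-Weisbach: V = √(2·ΔP·D/(f·L·ρ)). With ε/D = 0.00026/0.0393 = 0.00662, iterate starting from f = 0.02:
  f = 0.02 → V = √(2·1870·0.0393/(0.02·11·788)) = 0.9208 m/s; Re = ρVD/μ = 2.716e+04; f → 0.03568
  f = 0.03568 → V = 0.6893 m/s; Re = 2.033e+04; f → 0.03645
  f = 0.03645 → V = 0.682 m/s; Re = 2.012e+04; f → 0.03649
Converged (Δf/f < 1%). With the final f = 0.03649: V = √(2·1870·0.0393/(0.03649·11·788)) = 0.6817 m/s.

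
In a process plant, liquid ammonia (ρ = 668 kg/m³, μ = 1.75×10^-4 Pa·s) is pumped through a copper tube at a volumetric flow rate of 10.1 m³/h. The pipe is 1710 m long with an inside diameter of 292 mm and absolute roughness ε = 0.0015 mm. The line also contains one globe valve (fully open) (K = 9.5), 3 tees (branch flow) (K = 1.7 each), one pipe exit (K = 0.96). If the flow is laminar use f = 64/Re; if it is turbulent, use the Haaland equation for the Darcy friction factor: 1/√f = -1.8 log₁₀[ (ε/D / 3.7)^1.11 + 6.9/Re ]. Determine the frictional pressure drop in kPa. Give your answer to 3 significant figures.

Q = 10.1 m³/h = 10.1/3600 = 0.002806 m³/s.
Cross-sectional area A = πD²/4 = π(0.292)²/4 = 0.06697 m²; mean velocity V = Q/A = 0.002806/0.06697 = 0.0419 m/s.
Reynolds number Re = ρVD/μ = 668 · 0.0419 · 0.292 / 0.000175 = 4.67e+04.
Re > 4000 → turbulent. Relative roughness ε/D = 1.5e-06/0.292 = 5.14e-06. Haaland: 1/√f = -1.8 log₁₀[(5.14e-06/3.7)^1.11 + 6.9/4.67e+04] = -1.8 log₁₀[3.15e-07 + 0.000148] = 6.893, so f = 0.02105.
Total minor-loss coefficient ΣK = 1·9.5 + 3·1.7 + 1·0.96 = 15.6.
ΔP = [f·L/D + ΣK]·(ρV²/2) = [0.02105·1710/0.292 + 15.6]·(668·0.0419²/2) = [123.2 + 15.6]·0.5862 = 81.37 Pa.
ΔP = 81.37 Pa = 0.0814 kPa.

ΔP ≈ 0.0814 kPa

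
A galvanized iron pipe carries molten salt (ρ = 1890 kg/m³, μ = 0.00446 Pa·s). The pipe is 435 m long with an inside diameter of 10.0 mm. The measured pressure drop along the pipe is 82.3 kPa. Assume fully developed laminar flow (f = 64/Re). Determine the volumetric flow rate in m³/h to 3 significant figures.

Q ≈ 0.0375 m³/h

For laminar flow, f = 64/Re with Re = ρVD/μ, so Darcy-Weisbach reduces to ΔP = 32μLV/D². Solving for V: V = ΔP·D²/(32μL) = 8.23e+04·(0.01)²/(32·0.00446·435) = 0.1326 m/s.
Check: Re = ρVD/μ = 1890·0.1326·0.01/0.00446 = 561.8 < 2300, so the laminar assumption holds.
Q = V·A = 0.1326·(π/4·0.01²) = 1.041e-05 m³/s = 0.0375 m³/h.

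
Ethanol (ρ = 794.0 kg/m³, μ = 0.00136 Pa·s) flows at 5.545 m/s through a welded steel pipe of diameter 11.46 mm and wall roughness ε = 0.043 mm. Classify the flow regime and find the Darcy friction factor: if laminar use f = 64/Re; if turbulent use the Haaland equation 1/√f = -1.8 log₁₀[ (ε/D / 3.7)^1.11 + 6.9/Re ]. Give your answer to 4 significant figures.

Re = ρVD/μ = 794·5.545·0.01146/0.00136 = 3.71e+04.
Re > 4000 → turbulent. ε/D = 4.3e-05/0.01146 = 0.00375; Haaland: 1/√f = -1.8 log₁₀[0.000475 + 0.000186] = 5.724, so f = 0.03053.

f ≈ 0.03053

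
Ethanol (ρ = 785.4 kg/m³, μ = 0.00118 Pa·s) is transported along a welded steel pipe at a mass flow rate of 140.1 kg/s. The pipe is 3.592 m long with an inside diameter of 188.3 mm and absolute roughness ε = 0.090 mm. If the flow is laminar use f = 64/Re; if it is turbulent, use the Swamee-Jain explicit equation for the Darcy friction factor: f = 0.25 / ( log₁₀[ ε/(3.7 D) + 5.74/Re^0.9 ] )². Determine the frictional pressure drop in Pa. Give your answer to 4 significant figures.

A = πD²/4 = π(0.1883)²/4 = 0.02785 m²; mean velocity V = ṁ/(ρA) = 140.1/(785.4 · 0.02785) = 6.406 m/s.
Reynolds number Re = ρVD/μ = 785.4 · 6.406 · 0.1883 / 0.00118 = 8.028e+05.
Re > 4000 → turbulent. Relative roughness ε/D = 9e-05/0.1883 = 0.000478. Swamee-Jain: f = 0.25/(log₁₀[0.000478/3.7 + 5.74/8.028e+05^0.9])² = 0.25/(log₁₀[0.000129 + 2.78e-05])² = 0.25/(-3.804)² = 0.01728.
Darcy-Weisbach: ΔP = f(L/D)(ρV²/2) = 0.01728·(3.592/0.1883)·(785.4·6.406²/2) = 0.01728·19.08·1.611e+04 = 5310 Pa.

ΔP ≈ 5310 Pa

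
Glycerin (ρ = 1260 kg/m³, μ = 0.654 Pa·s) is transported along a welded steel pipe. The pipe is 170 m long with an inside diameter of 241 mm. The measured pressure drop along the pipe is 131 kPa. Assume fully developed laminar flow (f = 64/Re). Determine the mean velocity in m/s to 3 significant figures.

For laminar flow, f = 64/Re with Re = ρVD/μ, so Darcy-Weisbach reduces to ΔP = 32μLV/D². Solving for V: V = ΔP·D²/(32μL) = 1.31e+05·(0.241)²/(32·0.654·170) = 2.139 m/s.
Check: Re = ρVD/μ = 1260·2.139·0.241/0.654 = 993 < 2300, so the laminar assumption holds.

V ≈ 2.14 m/s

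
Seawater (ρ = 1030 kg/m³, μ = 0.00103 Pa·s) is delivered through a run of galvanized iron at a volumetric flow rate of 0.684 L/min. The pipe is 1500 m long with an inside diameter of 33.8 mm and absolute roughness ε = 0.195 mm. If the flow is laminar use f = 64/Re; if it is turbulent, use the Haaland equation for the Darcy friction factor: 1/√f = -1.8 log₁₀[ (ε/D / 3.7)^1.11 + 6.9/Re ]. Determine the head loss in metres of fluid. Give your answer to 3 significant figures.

h_f ≈ 0.0544 m

Q = 0.684 L/min = 0.684/60000 = 1.14e-05 m³/s.
Cross-sectional area A = πD²/4 = π(0.0338)²/4 = 0.0008973 m²; mean velocity V = Q/A = 1.14e-05/0.0008973 = 0.01271 m/s.
Reynolds number Re = ρVD/μ = 1030 · 0.01271 · 0.0338 / 0.00103 = 429.4.
Re < 2300 → laminar flow, so f = 64/Re = 64/429.4 = 0.149 (the turbulent correlation is not needed).
Darcy-Weisbach: ΔP = f(L/D)(ρV²/2) = 0.149·(1500/0.0338)·(1030·0.01271²/2) = 0.149·4.438e+04·0.08313 = 549.8 Pa.
Head loss h_f = ΔP/(ρg) = 549.8/(1030·9.81) = 0.0544 m.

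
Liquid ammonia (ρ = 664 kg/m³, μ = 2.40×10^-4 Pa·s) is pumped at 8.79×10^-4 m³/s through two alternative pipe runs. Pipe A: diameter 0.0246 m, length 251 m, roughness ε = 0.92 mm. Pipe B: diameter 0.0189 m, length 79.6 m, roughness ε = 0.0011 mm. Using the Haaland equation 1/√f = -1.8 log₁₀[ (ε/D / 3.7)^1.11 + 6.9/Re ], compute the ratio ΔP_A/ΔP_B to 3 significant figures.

Pipe A: V = Q/A = 0.000879/0.0004753 = 1.849 m/s; Re = 1.259e+05; ε/D = 0.0374; Haaland → f = 0.06314; ΔP_A = f(L/D)(ρV²/2) = 7.315e+05 Pa.
Pipe B: V = Q/A = 0.000879/0.0002806 = 3.133 m/s; Re = 1.638e+05; ε/D = 5.82e-05; Haaland → f = 0.01646; ΔP_B = f(L/D)(ρV²/2) = 2.26e+05 Pa.
ΔP_A/ΔP_B = 7.315e+05/2.26e+05 = 3.24.

ΔP_A/ΔP_B ≈ 3.24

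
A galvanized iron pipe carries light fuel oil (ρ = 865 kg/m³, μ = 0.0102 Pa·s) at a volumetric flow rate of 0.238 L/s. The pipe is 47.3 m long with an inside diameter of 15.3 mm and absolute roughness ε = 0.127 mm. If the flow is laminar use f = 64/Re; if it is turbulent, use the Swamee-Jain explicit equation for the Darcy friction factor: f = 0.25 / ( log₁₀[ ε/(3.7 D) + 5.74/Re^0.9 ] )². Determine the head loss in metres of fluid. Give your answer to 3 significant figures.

Q = 0.238 L/s = 0.238/1000 = 0.000238 m³/s.
Cross-sectional area A = πD²/4 = π(0.0153)²/4 = 0.0001839 m²; mean velocity V = Q/A = 0.000238/0.0001839 = 1.295 m/s.
Reynolds number Re = ρVD/μ = 865 · 1.295 · 0.0153 / 0.0102 = 1680.
Re < 2300 → laminar flow, so f = 64/Re = 64/1680 = 0.0381 (the turbulent correlation is not needed).
Darcy-Weisbach: ΔP = f(L/D)(ρV²/2) = 0.0381·(47.3/0.0153)·(865·1.295²/2) = 0.0381·3092·724.8 = 8.538e+04 Pa.
Head loss h_f = ΔP/(ρg) = 8.538e+04/(865·9.81) = 10.1 m.

h_f ≈ 10.1 m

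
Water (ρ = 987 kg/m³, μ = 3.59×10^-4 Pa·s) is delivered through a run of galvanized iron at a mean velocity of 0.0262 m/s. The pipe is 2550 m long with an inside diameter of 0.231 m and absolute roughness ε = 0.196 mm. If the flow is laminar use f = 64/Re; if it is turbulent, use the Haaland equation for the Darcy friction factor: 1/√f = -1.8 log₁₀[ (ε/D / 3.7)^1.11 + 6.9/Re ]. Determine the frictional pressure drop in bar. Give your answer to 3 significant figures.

ΔP ≈ 0.00106 bar

Reynolds number Re = ρVD/μ = 987 · 0.0262 · 0.231 / 0.000359 = 1.664e+04.
Re > 4000 → turbulent. Relative roughness ε/D = 0.000196/0.231 = 0.000848. Haaland: 1/√f = -1.8 log₁₀[(0.000848/3.7)^1.11 + 6.9/1.664e+04] = -1.8 log₁₀[9.12e-05 + 0.000415] = 5.933, so f = 0.02841.
Darcy-Weisbach: ΔP = f(L/D)(ρV²/2) = 0.02841·(2550/0.231)·(987·0.0262²/2) = 0.02841·1.104e+04·0.3388 = 106.2 Pa.
ΔP = 106.2 Pa = 0.00106 bar.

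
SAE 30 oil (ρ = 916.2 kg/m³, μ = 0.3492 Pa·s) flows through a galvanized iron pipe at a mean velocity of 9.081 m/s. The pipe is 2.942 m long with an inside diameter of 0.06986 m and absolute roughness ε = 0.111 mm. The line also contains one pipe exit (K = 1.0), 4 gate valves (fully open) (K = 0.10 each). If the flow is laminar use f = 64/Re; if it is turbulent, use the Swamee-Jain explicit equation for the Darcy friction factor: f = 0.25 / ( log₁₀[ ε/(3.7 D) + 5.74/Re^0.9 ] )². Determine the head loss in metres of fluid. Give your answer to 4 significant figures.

Reynolds number Re = ρVD/μ = 916.2 · 9.081 · 0.06986 / 0.349 = 1664.
Re < 2300 → laminar flow, so f = 64/Re = 64/1664 = 0.03845 (the turbulent correlation is not needed).
Total minor-loss coefficient ΣK = 1·1 + 4·0.1 = 1.4.
ΔP = [f·L/D + ΣK]·(ρV²/2) = [0.03845·2.942/0.06986 + 1.4]·(916.2·9.081²/2) = [1.619 + 1.4]·3.778e+04 = 1.141e+05 Pa.
Head loss h_f = ΔP/(ρg) = 1.141e+05/(916.2·9.81) = 12.69 m.

h_f ≈ 12.69 m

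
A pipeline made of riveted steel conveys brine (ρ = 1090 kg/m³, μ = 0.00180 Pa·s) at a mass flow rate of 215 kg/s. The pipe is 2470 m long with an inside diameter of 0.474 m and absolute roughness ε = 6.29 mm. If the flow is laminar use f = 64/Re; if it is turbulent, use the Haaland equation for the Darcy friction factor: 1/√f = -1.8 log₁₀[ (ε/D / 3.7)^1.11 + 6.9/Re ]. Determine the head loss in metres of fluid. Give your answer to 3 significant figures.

h_f ≈ 14.0 m

A = πD²/4 = π(0.474)²/4 = 0.1765 m²; mean velocity V = ṁ/(ρA) = 215/(1090 · 0.1765) = 1.118 m/s.
Reynolds number Re = ρVD/μ = 1090 · 1.118 · 0.474 / 0.0018 = 3.208e+05.
Re > 4000 → turbulent. Relative roughness ε/D = 0.00629/0.474 = 0.0133. Haaland: 1/√f = -1.8 log₁₀[(0.0133/3.7)^1.11 + 6.9/3.208e+05] = -1.8 log₁₀[0.00193 + 2.15e-05] = 4.877, so f = 0.04204.
Darcy-Weisbach: ΔP = f(L/D)(ρV²/2) = 0.04204·(2470/0.474)·(1090·1.118²/2) = 0.04204·5211·681 = 1.492e+05 Pa.
Head loss h_f = ΔP/(ρg) = 1.492e+05/(1090·9.81) = 14.0 m.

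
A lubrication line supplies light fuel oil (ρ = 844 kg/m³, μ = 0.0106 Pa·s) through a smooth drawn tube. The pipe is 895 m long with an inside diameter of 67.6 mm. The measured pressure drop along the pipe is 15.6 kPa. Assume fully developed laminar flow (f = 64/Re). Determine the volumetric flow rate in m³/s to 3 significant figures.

For laminar flow, f = 64/Re with Re = ρVD/μ, so Darcy-Weisbach reduces to ΔP = 32μLV/D². Solving for V: V = ΔP·D²/(32μL) = 1.56e+04·(0.0676)²/(32·0.0106·895) = 0.2348 m/s.
Check: Re = ρVD/μ = 844·0.2348·0.0676/0.0106 = 1264 < 2300, so the laminar assumption holds.
Q = V·A = 0.2348·(π/4·0.0676²) = 0.0008428 m³/s = 8.43×10^-4 m³/s.

Q ≈ 8.43×10^-4 m³/s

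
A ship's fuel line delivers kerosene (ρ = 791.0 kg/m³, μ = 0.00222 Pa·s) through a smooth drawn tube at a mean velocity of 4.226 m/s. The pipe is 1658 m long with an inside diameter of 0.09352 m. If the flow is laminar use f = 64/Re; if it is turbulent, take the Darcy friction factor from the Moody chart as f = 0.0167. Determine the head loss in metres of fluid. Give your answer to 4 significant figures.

Reynolds number Re = ρVD/μ = 791 · 4.226 · 0.09352 / 0.00222 = 1.408e+05.
Re > 4000 → turbulent; use the Moody-chart value f = 0.0167.
Darcy-Weisbach: ΔP = f(L/D)(ρV²/2) = 0.0167·(1658/0.09352)·(791·4.226²/2) = 0.0167·1.773e+04·7063 = 2.091e+06 Pa.
Head loss h_f = ΔP/(ρg) = 2.091e+06/(791·9.81) = 269.5 m.

h_f ≈ 269.5 m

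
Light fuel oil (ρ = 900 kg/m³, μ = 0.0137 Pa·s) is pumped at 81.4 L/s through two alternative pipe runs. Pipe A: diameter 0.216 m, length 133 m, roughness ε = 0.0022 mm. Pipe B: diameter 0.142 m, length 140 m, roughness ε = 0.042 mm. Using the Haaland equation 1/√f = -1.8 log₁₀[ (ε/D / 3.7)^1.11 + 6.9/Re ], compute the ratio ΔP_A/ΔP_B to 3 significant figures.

Pipe A: V = Q/A = 0.0814/0.03664 = 2.221 m/s; Re = 3.152e+04; ε/D = 1.02e-05; Haaland → f = 0.02306; ΔP_A = f(L/D)(ρV²/2) = 3.153e+04 Pa.
Pipe B: V = Q/A = 0.0814/0.01584 = 5.14 m/s; Re = 4.795e+04; ε/D = 0.000296; Haaland → f = 0.02179; ΔP_B = f(L/D)(ρV²/2) = 2.554e+05 Pa.
ΔP_A/ΔP_B = 3.153e+04/2.554e+05 = 0.123.

ΔP_A/ΔP_B ≈ 0.123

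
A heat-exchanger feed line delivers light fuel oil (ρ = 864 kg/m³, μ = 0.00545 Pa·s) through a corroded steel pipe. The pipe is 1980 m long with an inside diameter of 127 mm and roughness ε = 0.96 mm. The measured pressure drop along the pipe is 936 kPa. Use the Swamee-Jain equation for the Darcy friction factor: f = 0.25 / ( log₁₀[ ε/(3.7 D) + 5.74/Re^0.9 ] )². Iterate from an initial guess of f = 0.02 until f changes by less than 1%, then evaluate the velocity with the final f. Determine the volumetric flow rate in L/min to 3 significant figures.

Q ≈ 1480 L/min

Rearranging Darcy-Weisbach: V = √(2·ΔP·D/(f·L·ρ)). With ε/D = 0.00096/0.127 = 0.00756, iterate starting from f = 0.02:
  f = 0.02 → V = √(2·9.36e+05·0.127/(0.02·1980·864)) = 2.636 m/s; Re = ρVD/μ = 5.307e+04; f → 0.03624
  f = 0.03624 → V = 1.958 m/s; Re = 3.942e+04; f → 0.03674
  f = 0.03674 → V = 1.945 m/s; Re = 3.916e+04; f → 0.03675
Converged (Δf/f < 1%). With the final f = 0.03675: V = √(2·9.36e+05·0.127/(0.03675·1980·864)) = 1.945 m/s.
Q = V·A = 1.945·(π/4·0.127²) = 0.02463 m³/s = 1480 L/min.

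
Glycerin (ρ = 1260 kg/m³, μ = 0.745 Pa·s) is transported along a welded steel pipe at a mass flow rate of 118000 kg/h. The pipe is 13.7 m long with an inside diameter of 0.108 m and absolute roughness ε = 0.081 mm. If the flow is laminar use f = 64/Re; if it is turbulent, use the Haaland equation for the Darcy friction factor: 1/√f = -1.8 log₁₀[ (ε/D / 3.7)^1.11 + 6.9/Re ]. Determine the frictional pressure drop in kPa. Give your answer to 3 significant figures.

ΔP ≈ 79.5 kPa

ṁ = 118000 kg/h = 118000/3600 = 32.78 kg/s.
A = πD²/4 = π(0.108)²/4 = 0.009161 m²; mean velocity V = ṁ/(ρA) = 32.78/(1260 · 0.009161) = 2.84 m/s.
Reynolds number Re = ρVD/μ = 1260 · 2.84 · 0.108 / 0.745 = 518.7.
Re < 2300 → laminar flow, so f = 64/Re = 64/518.7 = 0.1234 (the turbulent correlation is not needed).
Darcy-Weisbach: ΔP = f(L/D)(ρV²/2) = 0.1234·(13.7/0.108)·(1260·2.84²/2) = 0.1234·126.9·5080 = 7.952e+04 Pa.
ΔP = 7.952e+04 Pa = 79.5 kPa.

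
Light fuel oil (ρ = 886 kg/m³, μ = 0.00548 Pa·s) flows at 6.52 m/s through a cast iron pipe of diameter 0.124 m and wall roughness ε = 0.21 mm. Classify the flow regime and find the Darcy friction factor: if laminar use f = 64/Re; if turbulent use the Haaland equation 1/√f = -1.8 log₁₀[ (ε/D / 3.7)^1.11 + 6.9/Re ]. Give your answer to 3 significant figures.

Re = ρVD/μ = 886·6.52·0.124/0.00548 = 1.307e+05.
Re > 4000 → turbulent. ε/D = 0.00021/0.124 = 0.00169; Haaland: 1/√f = -1.8 log₁₀[0.000196 + 5.28e-05] = 6.486, so f = 0.02377.

f ≈ 0.0238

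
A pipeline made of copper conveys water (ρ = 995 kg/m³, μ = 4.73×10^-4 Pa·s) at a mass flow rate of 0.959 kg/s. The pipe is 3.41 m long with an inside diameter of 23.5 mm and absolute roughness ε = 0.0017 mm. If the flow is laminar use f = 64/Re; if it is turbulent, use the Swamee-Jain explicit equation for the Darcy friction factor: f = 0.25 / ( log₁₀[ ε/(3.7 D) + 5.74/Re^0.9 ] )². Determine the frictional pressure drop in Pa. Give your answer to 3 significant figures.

A = πD²/4 = π(0.0235)²/4 = 0.0004337 m²; mean velocity V = ṁ/(ρA) = 0.959/(995 · 0.0004337) = 2.222 m/s.
Reynolds number Re = ρVD/μ = 995 · 2.222 · 0.0235 / 0.000473 = 1.098e+05.
Re > 4000 → turbulent. Relative roughness ε/D = 1.7e-06/0.0235 = 7.23e-05. Swamee-Jain: f = 0.25/(log₁₀[7.23e-05/3.7 + 5.74/1.098e+05^0.9])² = 0.25/(log₁₀[1.96e-05 + 0.000167])² = 0.25/(-3.73)² = 0.01797.
Darcy-Weisbach: ΔP = f(L/D)(ρV²/2) = 0.01797·(3.41/0.0235)·(995·2.222²/2) = 0.01797·145.1·2457 = 6406 Pa.

ΔP ≈ 6410 Pa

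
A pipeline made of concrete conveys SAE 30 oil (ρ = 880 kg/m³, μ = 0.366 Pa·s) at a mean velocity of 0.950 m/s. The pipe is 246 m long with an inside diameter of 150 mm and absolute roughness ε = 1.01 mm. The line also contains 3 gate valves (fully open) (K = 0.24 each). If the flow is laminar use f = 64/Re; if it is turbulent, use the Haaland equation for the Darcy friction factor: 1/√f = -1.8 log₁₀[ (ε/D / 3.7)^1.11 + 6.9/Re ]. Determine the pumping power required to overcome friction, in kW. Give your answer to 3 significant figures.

Reynolds number Re = ρVD/μ = 880 · 0.95 · 0.15 / 0.366 = 342.6.
Re < 2300 → laminar flow, so f = 64/Re = 64/342.6 = 0.1868 (the turbulent correlation is not needed).
Total minor-loss coefficient ΣK = 3·0.24 = 0.72.
ΔP = [f·L/D + ΣK]·(ρV²/2) = [0.1868·246/0.15 + 0.72]·(880·0.95²/2) = [306.3 + 0.72]·397.1 = 1.219e+05 Pa.
Q = V·A = 0.95·0.01767 = 0.01679 m³/s.
Pumping power P = QΔP = 0.01679·1.219e+05 = 2047 W = 2.05 kW.

P ≈ 2.05 kW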